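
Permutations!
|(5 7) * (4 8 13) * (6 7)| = 3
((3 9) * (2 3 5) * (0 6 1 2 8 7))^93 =((0 6 1 2 3 9 5 8 7))^93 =(0 2 5)(1 9 7)(3 8 6)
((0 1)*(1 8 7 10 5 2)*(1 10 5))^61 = (0 10 5 8 1 2 7) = ((0 8 7 5 2 10 1))^61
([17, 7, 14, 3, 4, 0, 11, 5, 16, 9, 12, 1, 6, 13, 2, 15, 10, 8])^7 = (0 11 16 5 6 8 7 12 17 1 10)(2 14)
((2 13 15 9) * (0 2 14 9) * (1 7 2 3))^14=((0 3 1 7 2 13 15)(9 14))^14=(15)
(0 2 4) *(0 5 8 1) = (0 2 4 5 8 1) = [2, 0, 4, 3, 5, 8, 6, 7, 1]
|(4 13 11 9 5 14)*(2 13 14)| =10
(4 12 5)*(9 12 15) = (4 15 9 12 5) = [0, 1, 2, 3, 15, 4, 6, 7, 8, 12, 10, 11, 5, 13, 14, 9]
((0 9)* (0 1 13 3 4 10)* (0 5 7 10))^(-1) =((0 9 1 13 3 4)(5 7 10))^(-1) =(0 4 3 13 1 9)(5 10 7)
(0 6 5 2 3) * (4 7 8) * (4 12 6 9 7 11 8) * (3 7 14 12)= [9, 1, 7, 0, 11, 2, 5, 4, 3, 14, 10, 8, 6, 13, 12]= (0 9 14 12 6 5 2 7 4 11 8 3)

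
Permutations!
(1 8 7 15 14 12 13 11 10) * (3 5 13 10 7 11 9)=(1 8 11 7 15 14 12 10)(3 5 13 9)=[0, 8, 2, 5, 4, 13, 6, 15, 11, 3, 1, 7, 10, 9, 12, 14]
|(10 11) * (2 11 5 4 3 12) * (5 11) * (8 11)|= 15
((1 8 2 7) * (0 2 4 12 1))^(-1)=((0 2 7)(1 8 4 12))^(-1)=(0 7 2)(1 12 4 8)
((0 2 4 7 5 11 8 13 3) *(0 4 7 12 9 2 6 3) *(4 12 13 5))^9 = (13)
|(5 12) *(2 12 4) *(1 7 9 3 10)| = 20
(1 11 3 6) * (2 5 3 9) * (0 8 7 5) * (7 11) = (0 8 11 9 2)(1 7 5 3 6) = [8, 7, 0, 6, 4, 3, 1, 5, 11, 2, 10, 9]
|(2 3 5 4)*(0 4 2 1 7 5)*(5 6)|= 8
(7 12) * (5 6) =(5 6)(7 12) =[0, 1, 2, 3, 4, 6, 5, 12, 8, 9, 10, 11, 7]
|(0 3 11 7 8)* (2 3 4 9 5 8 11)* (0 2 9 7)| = |(0 4 7 11)(2 3 9 5 8)| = 20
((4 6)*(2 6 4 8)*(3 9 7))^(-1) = ((2 6 8)(3 9 7))^(-1) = (2 8 6)(3 7 9)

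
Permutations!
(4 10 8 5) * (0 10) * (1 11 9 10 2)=(0 2 1 11 9 10 8 5 4)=[2, 11, 1, 3, 0, 4, 6, 7, 5, 10, 8, 9]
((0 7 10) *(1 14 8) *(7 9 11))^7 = (0 11 10 9 7)(1 14 8) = ((0 9 11 7 10)(1 14 8))^7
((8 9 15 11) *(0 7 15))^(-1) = ((0 7 15 11 8 9))^(-1) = (0 9 8 11 15 7)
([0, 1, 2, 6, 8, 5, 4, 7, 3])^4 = (8)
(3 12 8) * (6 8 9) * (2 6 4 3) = (2 6 8)(3 12 9 4) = [0, 1, 6, 12, 3, 5, 8, 7, 2, 4, 10, 11, 9]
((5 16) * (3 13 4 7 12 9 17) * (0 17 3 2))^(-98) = (0 17 2)(3 12 4)(7 13 9)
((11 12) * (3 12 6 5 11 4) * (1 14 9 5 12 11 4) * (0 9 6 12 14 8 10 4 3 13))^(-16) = (14)(0 1 9 8 5 10 3 4 11 13 12) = ((0 9 5 3 11 12 1 8 10 4 13)(6 14))^(-16)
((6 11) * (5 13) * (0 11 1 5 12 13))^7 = ((0 11 6 1 5)(12 13))^7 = (0 6 5 11 1)(12 13)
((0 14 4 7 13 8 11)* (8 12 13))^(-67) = ((0 14 4 7 8 11)(12 13))^(-67) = (0 11 8 7 4 14)(12 13)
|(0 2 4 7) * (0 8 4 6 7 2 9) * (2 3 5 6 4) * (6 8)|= |(0 9)(2 4 3 5 8)(6 7)|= 10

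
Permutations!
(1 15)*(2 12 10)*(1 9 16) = [0, 15, 12, 3, 4, 5, 6, 7, 8, 16, 2, 11, 10, 13, 14, 9, 1] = (1 15 9 16)(2 12 10)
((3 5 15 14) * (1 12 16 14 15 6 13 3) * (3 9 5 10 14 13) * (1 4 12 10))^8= (1 5 16 14 3 9 12 10 6 13 4)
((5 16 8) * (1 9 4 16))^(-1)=(1 5 8 16 4 9)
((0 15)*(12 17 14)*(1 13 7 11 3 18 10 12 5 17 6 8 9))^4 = (1 3 6 13 18 8 7 10 9 11 12)(5 17 14)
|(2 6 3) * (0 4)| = |(0 4)(2 6 3)| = 6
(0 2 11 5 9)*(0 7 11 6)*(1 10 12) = (0 2 6)(1 10 12)(5 9 7 11) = [2, 10, 6, 3, 4, 9, 0, 11, 8, 7, 12, 5, 1]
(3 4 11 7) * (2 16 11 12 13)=(2 16 11 7 3 4 12 13)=[0, 1, 16, 4, 12, 5, 6, 3, 8, 9, 10, 7, 13, 2, 14, 15, 11]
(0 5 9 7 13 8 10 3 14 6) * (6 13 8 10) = (0 5 9 7 8 6)(3 14 13 10) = [5, 1, 2, 14, 4, 9, 0, 8, 6, 7, 3, 11, 12, 10, 13]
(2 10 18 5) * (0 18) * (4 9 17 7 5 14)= (0 18 14 4 9 17 7 5 2 10)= [18, 1, 10, 3, 9, 2, 6, 5, 8, 17, 0, 11, 12, 13, 4, 15, 16, 7, 14]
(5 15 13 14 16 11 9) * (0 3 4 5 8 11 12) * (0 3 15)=(0 15 13 14 16 12 3 4 5)(8 11 9)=[15, 1, 2, 4, 5, 0, 6, 7, 11, 8, 10, 9, 3, 14, 16, 13, 12]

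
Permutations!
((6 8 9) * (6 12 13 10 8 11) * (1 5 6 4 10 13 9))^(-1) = ((13)(1 5 6 11 4 10 8)(9 12))^(-1) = (13)(1 8 10 4 11 6 5)(9 12)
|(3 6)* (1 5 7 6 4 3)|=4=|(1 5 7 6)(3 4)|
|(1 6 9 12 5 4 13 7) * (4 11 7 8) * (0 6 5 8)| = |(0 6 9 12 8 4 13)(1 5 11 7)| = 28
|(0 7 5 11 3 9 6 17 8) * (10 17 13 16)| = |(0 7 5 11 3 9 6 13 16 10 17 8)| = 12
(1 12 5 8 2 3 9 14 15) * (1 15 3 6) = (15)(1 12 5 8 2 6)(3 9 14) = [0, 12, 6, 9, 4, 8, 1, 7, 2, 14, 10, 11, 5, 13, 3, 15]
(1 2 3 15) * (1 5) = (1 2 3 15 5) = [0, 2, 3, 15, 4, 1, 6, 7, 8, 9, 10, 11, 12, 13, 14, 5]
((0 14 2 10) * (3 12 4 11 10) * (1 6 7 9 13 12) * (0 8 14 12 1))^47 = (0 4 10 14 3 12 11 8 2)(1 7 13 6 9)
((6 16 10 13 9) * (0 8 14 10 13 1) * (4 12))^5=(4 12)(6 16 13 9)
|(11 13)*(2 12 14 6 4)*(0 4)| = |(0 4 2 12 14 6)(11 13)| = 6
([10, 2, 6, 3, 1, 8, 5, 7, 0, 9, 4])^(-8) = (10)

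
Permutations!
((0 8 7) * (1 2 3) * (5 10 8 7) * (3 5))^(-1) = ((0 7)(1 2 5 10 8 3))^(-1) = (0 7)(1 3 8 10 5 2)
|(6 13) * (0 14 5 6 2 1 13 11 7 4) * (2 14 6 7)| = 10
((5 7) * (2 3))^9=(2 3)(5 7)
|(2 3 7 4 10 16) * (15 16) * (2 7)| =|(2 3)(4 10 15 16 7)| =10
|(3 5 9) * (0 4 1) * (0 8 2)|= 15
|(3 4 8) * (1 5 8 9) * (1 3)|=|(1 5 8)(3 4 9)|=3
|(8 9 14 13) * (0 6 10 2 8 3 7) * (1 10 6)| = 10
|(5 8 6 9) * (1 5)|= 5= |(1 5 8 6 9)|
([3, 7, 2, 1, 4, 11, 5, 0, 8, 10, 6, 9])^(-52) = [0, 1, 2, 3, 4, 10, 9, 7, 8, 5, 11, 6]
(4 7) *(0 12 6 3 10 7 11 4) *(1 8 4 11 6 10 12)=(0 1 8 4 6 3 12 10 7)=[1, 8, 2, 12, 6, 5, 3, 0, 4, 9, 7, 11, 10]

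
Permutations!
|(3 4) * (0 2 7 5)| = |(0 2 7 5)(3 4)| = 4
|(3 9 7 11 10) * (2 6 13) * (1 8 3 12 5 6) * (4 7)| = 13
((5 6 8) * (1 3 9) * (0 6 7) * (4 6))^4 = (0 5 6)(1 3 9)(4 7 8)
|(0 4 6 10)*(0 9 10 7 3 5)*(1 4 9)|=|(0 9 10 1 4 6 7 3 5)|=9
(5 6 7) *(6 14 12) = (5 14 12 6 7) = [0, 1, 2, 3, 4, 14, 7, 5, 8, 9, 10, 11, 6, 13, 12]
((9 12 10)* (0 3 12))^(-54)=(0 3 12 10 9)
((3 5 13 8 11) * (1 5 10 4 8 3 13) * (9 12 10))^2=(3 12 4 11)(8 13 9 10)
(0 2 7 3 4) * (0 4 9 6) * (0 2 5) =(0 5)(2 7 3 9 6) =[5, 1, 7, 9, 4, 0, 2, 3, 8, 6]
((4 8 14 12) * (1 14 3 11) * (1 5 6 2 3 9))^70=((1 14 12 4 8 9)(2 3 11 5 6))^70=(1 8 12)(4 14 9)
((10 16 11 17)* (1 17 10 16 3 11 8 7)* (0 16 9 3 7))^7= (17)(0 16 8)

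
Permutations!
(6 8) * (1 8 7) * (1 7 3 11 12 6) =(1 8)(3 11 12 6) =[0, 8, 2, 11, 4, 5, 3, 7, 1, 9, 10, 12, 6]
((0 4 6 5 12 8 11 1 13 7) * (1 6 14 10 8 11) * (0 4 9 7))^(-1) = (0 13 1 8 10 14 4 7 9)(5 6 11 12)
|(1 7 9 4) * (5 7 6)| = |(1 6 5 7 9 4)| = 6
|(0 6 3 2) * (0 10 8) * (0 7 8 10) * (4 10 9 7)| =20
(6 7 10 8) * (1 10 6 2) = (1 10 8 2)(6 7) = [0, 10, 1, 3, 4, 5, 7, 6, 2, 9, 8]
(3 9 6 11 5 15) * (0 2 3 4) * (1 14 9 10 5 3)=[2, 14, 1, 10, 0, 15, 11, 7, 8, 6, 5, 3, 12, 13, 9, 4]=(0 2 1 14 9 6 11 3 10 5 15 4)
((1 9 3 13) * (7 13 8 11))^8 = ((1 9 3 8 11 7 13))^8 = (1 9 3 8 11 7 13)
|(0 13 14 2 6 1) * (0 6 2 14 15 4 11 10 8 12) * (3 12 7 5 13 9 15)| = |(0 9 15 4 11 10 8 7 5 13 3 12)(1 6)| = 12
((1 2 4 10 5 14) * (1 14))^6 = (14)(1 2 4 10 5)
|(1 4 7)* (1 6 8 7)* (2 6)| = |(1 4)(2 6 8 7)| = 4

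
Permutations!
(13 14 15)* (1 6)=(1 6)(13 14 15)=[0, 6, 2, 3, 4, 5, 1, 7, 8, 9, 10, 11, 12, 14, 15, 13]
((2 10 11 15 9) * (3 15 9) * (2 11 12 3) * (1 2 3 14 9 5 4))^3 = (1 12 11)(2 14 5)(3 15)(4 10 9)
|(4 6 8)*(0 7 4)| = |(0 7 4 6 8)| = 5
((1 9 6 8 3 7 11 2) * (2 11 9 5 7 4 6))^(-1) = (11)(1 2 9 7 5)(3 8 6 4)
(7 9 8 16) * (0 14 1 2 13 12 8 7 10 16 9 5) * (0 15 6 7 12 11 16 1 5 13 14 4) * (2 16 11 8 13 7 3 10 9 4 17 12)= (0 17 12 13 8 4)(1 16 9 2 14 5 15 6 3 10)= [17, 16, 14, 10, 0, 15, 3, 7, 4, 2, 1, 11, 13, 8, 5, 6, 9, 12]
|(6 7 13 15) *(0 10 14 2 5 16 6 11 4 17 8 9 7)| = 56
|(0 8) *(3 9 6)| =6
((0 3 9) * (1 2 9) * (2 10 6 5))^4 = (0 6)(1 2)(3 5)(9 10)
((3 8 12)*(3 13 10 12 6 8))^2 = ((6 8)(10 12 13))^2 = (10 13 12)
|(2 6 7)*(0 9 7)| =5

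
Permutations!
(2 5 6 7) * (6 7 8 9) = (2 5 7)(6 8 9) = [0, 1, 5, 3, 4, 7, 8, 2, 9, 6]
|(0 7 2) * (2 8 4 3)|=6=|(0 7 8 4 3 2)|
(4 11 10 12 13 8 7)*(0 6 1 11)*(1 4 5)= (0 6 4)(1 11 10 12 13 8 7 5)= [6, 11, 2, 3, 0, 1, 4, 5, 7, 9, 12, 10, 13, 8]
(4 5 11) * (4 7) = (4 5 11 7) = [0, 1, 2, 3, 5, 11, 6, 4, 8, 9, 10, 7]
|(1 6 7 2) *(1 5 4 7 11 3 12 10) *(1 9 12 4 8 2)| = |(1 6 11 3 4 7)(2 5 8)(9 12 10)| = 6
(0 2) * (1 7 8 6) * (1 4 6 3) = (0 2)(1 7 8 3)(4 6) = [2, 7, 0, 1, 6, 5, 4, 8, 3]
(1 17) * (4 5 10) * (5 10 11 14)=[0, 17, 2, 3, 10, 11, 6, 7, 8, 9, 4, 14, 12, 13, 5, 15, 16, 1]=(1 17)(4 10)(5 11 14)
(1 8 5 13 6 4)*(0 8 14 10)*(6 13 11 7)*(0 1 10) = [8, 14, 2, 3, 10, 11, 4, 6, 5, 9, 1, 7, 12, 13, 0] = (0 8 5 11 7 6 4 10 1 14)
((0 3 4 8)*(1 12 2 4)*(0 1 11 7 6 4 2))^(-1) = (0 12 1 8 4 6 7 11 3)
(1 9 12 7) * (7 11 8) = (1 9 12 11 8 7) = [0, 9, 2, 3, 4, 5, 6, 1, 7, 12, 10, 8, 11]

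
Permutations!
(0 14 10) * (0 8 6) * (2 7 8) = (0 14 10 2 7 8 6) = [14, 1, 7, 3, 4, 5, 0, 8, 6, 9, 2, 11, 12, 13, 10]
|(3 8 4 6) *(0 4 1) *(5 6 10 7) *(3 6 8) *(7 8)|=|(0 4 10 8 1)(5 7)|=10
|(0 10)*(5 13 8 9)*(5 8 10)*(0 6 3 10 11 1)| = 30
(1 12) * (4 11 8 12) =(1 4 11 8 12) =[0, 4, 2, 3, 11, 5, 6, 7, 12, 9, 10, 8, 1]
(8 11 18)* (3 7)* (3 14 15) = [0, 1, 2, 7, 4, 5, 6, 14, 11, 9, 10, 18, 12, 13, 15, 3, 16, 17, 8] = (3 7 14 15)(8 11 18)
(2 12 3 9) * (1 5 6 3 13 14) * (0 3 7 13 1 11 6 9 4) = (0 3 4)(1 5 9 2 12)(6 7 13 14 11) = [3, 5, 12, 4, 0, 9, 7, 13, 8, 2, 10, 6, 1, 14, 11]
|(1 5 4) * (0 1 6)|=5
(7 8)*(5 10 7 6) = (5 10 7 8 6) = [0, 1, 2, 3, 4, 10, 5, 8, 6, 9, 7]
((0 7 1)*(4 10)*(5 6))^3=(4 10)(5 6)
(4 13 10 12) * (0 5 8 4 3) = (0 5 8 4 13 10 12 3) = [5, 1, 2, 0, 13, 8, 6, 7, 4, 9, 12, 11, 3, 10]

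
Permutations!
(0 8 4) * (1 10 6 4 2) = (0 8 2 1 10 6 4) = [8, 10, 1, 3, 0, 5, 4, 7, 2, 9, 6]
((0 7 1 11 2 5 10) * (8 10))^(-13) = ((0 7 1 11 2 5 8 10))^(-13) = (0 11 8 7 2 10 1 5)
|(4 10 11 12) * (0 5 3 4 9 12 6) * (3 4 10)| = 14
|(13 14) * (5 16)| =|(5 16)(13 14)| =2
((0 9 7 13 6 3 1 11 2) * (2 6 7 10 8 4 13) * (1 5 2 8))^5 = ((0 9 10 1 11 6 3 5 2)(4 13 7 8))^5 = (0 6 9 3 10 5 1 2 11)(4 13 7 8)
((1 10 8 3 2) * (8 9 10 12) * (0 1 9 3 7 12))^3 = ((0 1)(2 9 10 3)(7 12 8))^3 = (12)(0 1)(2 3 10 9)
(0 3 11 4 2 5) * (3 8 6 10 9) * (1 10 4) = (0 8 6 4 2 5)(1 10 9 3 11) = [8, 10, 5, 11, 2, 0, 4, 7, 6, 3, 9, 1]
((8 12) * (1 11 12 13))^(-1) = ((1 11 12 8 13))^(-1) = (1 13 8 12 11)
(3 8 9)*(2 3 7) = (2 3 8 9 7) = [0, 1, 3, 8, 4, 5, 6, 2, 9, 7]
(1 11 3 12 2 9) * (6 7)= (1 11 3 12 2 9)(6 7)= [0, 11, 9, 12, 4, 5, 7, 6, 8, 1, 10, 3, 2]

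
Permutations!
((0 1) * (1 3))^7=((0 3 1))^7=(0 3 1)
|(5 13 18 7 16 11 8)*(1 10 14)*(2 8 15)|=9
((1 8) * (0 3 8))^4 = (8)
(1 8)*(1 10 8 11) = (1 11)(8 10) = [0, 11, 2, 3, 4, 5, 6, 7, 10, 9, 8, 1]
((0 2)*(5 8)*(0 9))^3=((0 2 9)(5 8))^3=(9)(5 8)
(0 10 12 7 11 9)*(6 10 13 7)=(0 13 7 11 9)(6 10 12)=[13, 1, 2, 3, 4, 5, 10, 11, 8, 0, 12, 9, 6, 7]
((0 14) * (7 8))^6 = (14)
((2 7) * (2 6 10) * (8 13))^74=(13)(2 6)(7 10)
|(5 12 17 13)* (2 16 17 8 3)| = 8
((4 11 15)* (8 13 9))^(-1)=(4 15 11)(8 9 13)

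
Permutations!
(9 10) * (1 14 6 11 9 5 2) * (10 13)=[0, 14, 1, 3, 4, 2, 11, 7, 8, 13, 5, 9, 12, 10, 6]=(1 14 6 11 9 13 10 5 2)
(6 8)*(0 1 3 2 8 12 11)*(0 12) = (0 1 3 2 8 6)(11 12) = [1, 3, 8, 2, 4, 5, 0, 7, 6, 9, 10, 12, 11]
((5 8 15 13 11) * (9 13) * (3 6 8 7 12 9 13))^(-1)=(3 9 12 7 5 11 13 15 8 6)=((3 6 8 15 13 11 5 7 12 9))^(-1)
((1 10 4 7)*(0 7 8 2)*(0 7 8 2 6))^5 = ((0 8 6)(1 10 4 2 7))^5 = (10)(0 6 8)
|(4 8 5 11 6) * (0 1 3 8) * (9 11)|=|(0 1 3 8 5 9 11 6 4)|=9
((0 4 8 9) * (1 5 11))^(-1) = (0 9 8 4)(1 11 5)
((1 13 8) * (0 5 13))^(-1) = (0 1 8 13 5)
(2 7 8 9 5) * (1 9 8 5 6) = (1 9 6)(2 7 5) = [0, 9, 7, 3, 4, 2, 1, 5, 8, 6]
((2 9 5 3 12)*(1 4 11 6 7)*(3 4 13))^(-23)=(1 7 6 11 4 5 9 2 12 3 13)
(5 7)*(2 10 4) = (2 10 4)(5 7) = [0, 1, 10, 3, 2, 7, 6, 5, 8, 9, 4]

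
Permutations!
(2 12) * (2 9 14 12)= (9 14 12)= [0, 1, 2, 3, 4, 5, 6, 7, 8, 14, 10, 11, 9, 13, 12]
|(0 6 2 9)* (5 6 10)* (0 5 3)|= |(0 10 3)(2 9 5 6)|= 12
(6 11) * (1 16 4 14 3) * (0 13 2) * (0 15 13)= (1 16 4 14 3)(2 15 13)(6 11)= [0, 16, 15, 1, 14, 5, 11, 7, 8, 9, 10, 6, 12, 2, 3, 13, 4]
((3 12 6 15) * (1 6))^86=((1 6 15 3 12))^86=(1 6 15 3 12)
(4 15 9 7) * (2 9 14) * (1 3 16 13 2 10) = [0, 3, 9, 16, 15, 5, 6, 4, 8, 7, 1, 11, 12, 2, 10, 14, 13] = (1 3 16 13 2 9 7 4 15 14 10)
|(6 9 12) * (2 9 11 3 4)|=|(2 9 12 6 11 3 4)|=7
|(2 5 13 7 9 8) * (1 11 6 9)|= |(1 11 6 9 8 2 5 13 7)|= 9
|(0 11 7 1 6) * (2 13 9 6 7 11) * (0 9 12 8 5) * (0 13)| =4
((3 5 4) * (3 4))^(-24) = (5)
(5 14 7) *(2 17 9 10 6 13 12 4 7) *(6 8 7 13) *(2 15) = (2 17 9 10 8 7 5 14 15)(4 13 12) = [0, 1, 17, 3, 13, 14, 6, 5, 7, 10, 8, 11, 4, 12, 15, 2, 16, 9]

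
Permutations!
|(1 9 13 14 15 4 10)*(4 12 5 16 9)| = 21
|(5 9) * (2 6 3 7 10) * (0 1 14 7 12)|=18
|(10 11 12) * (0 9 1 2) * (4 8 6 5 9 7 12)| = 12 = |(0 7 12 10 11 4 8 6 5 9 1 2)|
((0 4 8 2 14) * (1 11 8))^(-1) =((0 4 1 11 8 2 14))^(-1) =(0 14 2 8 11 1 4)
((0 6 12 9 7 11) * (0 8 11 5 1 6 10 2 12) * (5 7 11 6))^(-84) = ((0 10 2 12 9 11 8 6)(1 5))^(-84) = (0 9)(2 8)(6 12)(10 11)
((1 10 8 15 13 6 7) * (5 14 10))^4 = (1 8 7 10 6 14 13 5 15) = ((1 5 14 10 8 15 13 6 7))^4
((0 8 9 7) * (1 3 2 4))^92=((0 8 9 7)(1 3 2 4))^92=(9)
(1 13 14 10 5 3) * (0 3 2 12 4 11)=[3, 13, 12, 1, 11, 2, 6, 7, 8, 9, 5, 0, 4, 14, 10]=(0 3 1 13 14 10 5 2 12 4 11)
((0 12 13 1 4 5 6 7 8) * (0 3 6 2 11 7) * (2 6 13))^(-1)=((0 12 2 11 7 8 3 13 1 4 5 6))^(-1)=(0 6 5 4 1 13 3 8 7 11 2 12)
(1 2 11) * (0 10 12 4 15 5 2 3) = (0 10 12 4 15 5 2 11 1 3) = [10, 3, 11, 0, 15, 2, 6, 7, 8, 9, 12, 1, 4, 13, 14, 5]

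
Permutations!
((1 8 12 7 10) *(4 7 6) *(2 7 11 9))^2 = ((1 8 12 6 4 11 9 2 7 10))^2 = (1 12 4 9 7)(2 10 8 6 11)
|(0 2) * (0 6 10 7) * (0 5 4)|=7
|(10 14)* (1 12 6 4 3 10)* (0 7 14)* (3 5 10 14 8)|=11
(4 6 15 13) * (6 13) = (4 13)(6 15) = [0, 1, 2, 3, 13, 5, 15, 7, 8, 9, 10, 11, 12, 4, 14, 6]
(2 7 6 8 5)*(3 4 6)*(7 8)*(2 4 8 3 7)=(2 3 8 5 4 6)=[0, 1, 3, 8, 6, 4, 2, 7, 5]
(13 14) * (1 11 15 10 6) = (1 11 15 10 6)(13 14) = [0, 11, 2, 3, 4, 5, 1, 7, 8, 9, 6, 15, 12, 14, 13, 10]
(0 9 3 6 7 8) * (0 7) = (0 9 3 6)(7 8) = [9, 1, 2, 6, 4, 5, 0, 8, 7, 3]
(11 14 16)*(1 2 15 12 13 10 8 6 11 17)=(1 2 15 12 13 10 8 6 11 14 16 17)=[0, 2, 15, 3, 4, 5, 11, 7, 6, 9, 8, 14, 13, 10, 16, 12, 17, 1]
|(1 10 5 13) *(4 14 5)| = 6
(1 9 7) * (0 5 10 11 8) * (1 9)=(0 5 10 11 8)(7 9)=[5, 1, 2, 3, 4, 10, 6, 9, 0, 7, 11, 8]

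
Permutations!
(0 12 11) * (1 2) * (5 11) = (0 12 5 11)(1 2) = [12, 2, 1, 3, 4, 11, 6, 7, 8, 9, 10, 0, 5]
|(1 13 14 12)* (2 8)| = |(1 13 14 12)(2 8)| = 4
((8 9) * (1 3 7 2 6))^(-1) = ((1 3 7 2 6)(8 9))^(-1) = (1 6 2 7 3)(8 9)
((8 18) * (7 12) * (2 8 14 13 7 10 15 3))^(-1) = (2 3 15 10 12 7 13 14 18 8)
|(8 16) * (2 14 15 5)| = 4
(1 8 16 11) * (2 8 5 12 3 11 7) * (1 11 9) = (1 5 12 3 9)(2 8 16 7) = [0, 5, 8, 9, 4, 12, 6, 2, 16, 1, 10, 11, 3, 13, 14, 15, 7]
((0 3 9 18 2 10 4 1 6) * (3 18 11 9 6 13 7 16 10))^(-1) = (0 6 3 2 18)(1 4 10 16 7 13)(9 11)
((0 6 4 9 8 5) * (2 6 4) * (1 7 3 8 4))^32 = (9)(0 7 8)(1 3 5)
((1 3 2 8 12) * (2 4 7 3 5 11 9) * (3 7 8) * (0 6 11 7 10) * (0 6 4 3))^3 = (0 12 7 11)(1 10 9 4)(2 8 5 6)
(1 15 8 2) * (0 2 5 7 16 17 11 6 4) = [2, 15, 1, 3, 0, 7, 4, 16, 5, 9, 10, 6, 12, 13, 14, 8, 17, 11] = (0 2 1 15 8 5 7 16 17 11 6 4)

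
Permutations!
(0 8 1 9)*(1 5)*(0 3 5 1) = (0 8 1 9 3 5) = [8, 9, 2, 5, 4, 0, 6, 7, 1, 3]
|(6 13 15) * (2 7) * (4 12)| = |(2 7)(4 12)(6 13 15)| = 6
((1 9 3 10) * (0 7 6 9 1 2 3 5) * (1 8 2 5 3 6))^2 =(0 1 2 9 10)(3 5 7 8 6)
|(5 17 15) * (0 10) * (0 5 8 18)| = 7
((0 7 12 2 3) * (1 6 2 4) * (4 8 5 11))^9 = ((0 7 12 8 5 11 4 1 6 2 3))^9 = (0 2 1 11 8 7 3 6 4 5 12)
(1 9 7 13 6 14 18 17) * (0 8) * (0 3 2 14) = [8, 9, 14, 2, 4, 5, 0, 13, 3, 7, 10, 11, 12, 6, 18, 15, 16, 1, 17] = (0 8 3 2 14 18 17 1 9 7 13 6)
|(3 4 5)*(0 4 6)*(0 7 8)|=7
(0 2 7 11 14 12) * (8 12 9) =(0 2 7 11 14 9 8 12) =[2, 1, 7, 3, 4, 5, 6, 11, 12, 8, 10, 14, 0, 13, 9]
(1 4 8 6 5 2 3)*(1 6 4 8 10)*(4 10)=(1 8 10)(2 3 6 5)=[0, 8, 3, 6, 4, 2, 5, 7, 10, 9, 1]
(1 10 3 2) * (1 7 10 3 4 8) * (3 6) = (1 6 3 2 7 10 4 8) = [0, 6, 7, 2, 8, 5, 3, 10, 1, 9, 4]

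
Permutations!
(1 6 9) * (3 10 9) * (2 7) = [0, 6, 7, 10, 4, 5, 3, 2, 8, 1, 9] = (1 6 3 10 9)(2 7)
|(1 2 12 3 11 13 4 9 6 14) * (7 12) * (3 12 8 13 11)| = 9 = |(1 2 7 8 13 4 9 6 14)|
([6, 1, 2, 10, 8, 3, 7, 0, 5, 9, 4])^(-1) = (0 7 6)(3 5 8 4 10)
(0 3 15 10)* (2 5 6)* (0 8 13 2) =(0 3 15 10 8 13 2 5 6) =[3, 1, 5, 15, 4, 6, 0, 7, 13, 9, 8, 11, 12, 2, 14, 10]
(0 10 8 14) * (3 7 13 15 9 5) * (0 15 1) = (0 10 8 14 15 9 5 3 7 13 1) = [10, 0, 2, 7, 4, 3, 6, 13, 14, 5, 8, 11, 12, 1, 15, 9]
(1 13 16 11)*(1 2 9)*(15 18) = [0, 13, 9, 3, 4, 5, 6, 7, 8, 1, 10, 2, 12, 16, 14, 18, 11, 17, 15] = (1 13 16 11 2 9)(15 18)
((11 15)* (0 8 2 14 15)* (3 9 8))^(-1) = ((0 3 9 8 2 14 15 11))^(-1) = (0 11 15 14 2 8 9 3)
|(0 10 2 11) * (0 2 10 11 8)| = 4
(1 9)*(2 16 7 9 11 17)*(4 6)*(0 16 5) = (0 16 7 9 1 11 17 2 5)(4 6) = [16, 11, 5, 3, 6, 0, 4, 9, 8, 1, 10, 17, 12, 13, 14, 15, 7, 2]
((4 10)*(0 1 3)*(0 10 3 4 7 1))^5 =(10)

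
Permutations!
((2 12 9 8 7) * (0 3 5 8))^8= ((0 3 5 8 7 2 12 9))^8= (12)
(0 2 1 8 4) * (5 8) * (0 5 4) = [2, 4, 1, 3, 5, 8, 6, 7, 0] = (0 2 1 4 5 8)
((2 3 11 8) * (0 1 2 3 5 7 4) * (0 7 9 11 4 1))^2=((1 2 5 9 11 8 3 4 7))^2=(1 5 11 3 7 2 9 8 4)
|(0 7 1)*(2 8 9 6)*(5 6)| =15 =|(0 7 1)(2 8 9 5 6)|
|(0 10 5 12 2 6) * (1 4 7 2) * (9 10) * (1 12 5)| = 8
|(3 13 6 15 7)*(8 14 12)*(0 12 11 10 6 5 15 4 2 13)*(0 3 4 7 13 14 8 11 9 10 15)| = 42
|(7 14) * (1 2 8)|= 6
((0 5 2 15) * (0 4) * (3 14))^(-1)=(0 4 15 2 5)(3 14)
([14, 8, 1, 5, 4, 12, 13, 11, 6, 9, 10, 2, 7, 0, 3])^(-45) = (0 5 11 8)(1 13 3 7)(2 6 14 12)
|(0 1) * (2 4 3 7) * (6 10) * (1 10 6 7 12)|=8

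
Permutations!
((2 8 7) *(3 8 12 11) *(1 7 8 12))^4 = ((1 7 2)(3 12 11))^4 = (1 7 2)(3 12 11)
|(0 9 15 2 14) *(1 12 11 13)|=20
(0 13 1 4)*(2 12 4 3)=[13, 3, 12, 2, 0, 5, 6, 7, 8, 9, 10, 11, 4, 1]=(0 13 1 3 2 12 4)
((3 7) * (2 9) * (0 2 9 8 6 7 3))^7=(9)(0 8 7 2 6)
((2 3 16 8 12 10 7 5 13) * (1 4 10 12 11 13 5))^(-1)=(1 7 10 4)(2 13 11 8 16 3)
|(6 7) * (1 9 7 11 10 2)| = |(1 9 7 6 11 10 2)| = 7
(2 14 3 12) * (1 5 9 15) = [0, 5, 14, 12, 4, 9, 6, 7, 8, 15, 10, 11, 2, 13, 3, 1] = (1 5 9 15)(2 14 3 12)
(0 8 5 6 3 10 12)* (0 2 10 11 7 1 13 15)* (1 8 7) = (0 7 8 5 6 3 11 1 13 15)(2 10 12) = [7, 13, 10, 11, 4, 6, 3, 8, 5, 9, 12, 1, 2, 15, 14, 0]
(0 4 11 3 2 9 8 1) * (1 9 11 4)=[1, 0, 11, 2, 4, 5, 6, 7, 9, 8, 10, 3]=(0 1)(2 11 3)(8 9)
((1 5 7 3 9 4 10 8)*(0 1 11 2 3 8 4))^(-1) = ((0 1 5 7 8 11 2 3 9)(4 10))^(-1) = (0 9 3 2 11 8 7 5 1)(4 10)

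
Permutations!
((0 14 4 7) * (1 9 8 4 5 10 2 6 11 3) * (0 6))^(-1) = (0 2 10 5 14)(1 3 11 6 7 4 8 9)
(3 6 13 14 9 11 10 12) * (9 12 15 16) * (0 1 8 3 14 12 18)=(0 1 8 3 6 13 12 14 18)(9 11 10 15 16)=[1, 8, 2, 6, 4, 5, 13, 7, 3, 11, 15, 10, 14, 12, 18, 16, 9, 17, 0]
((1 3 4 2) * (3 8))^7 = (1 3 2 8 4)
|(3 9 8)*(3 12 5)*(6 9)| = |(3 6 9 8 12 5)| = 6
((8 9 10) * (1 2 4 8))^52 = (1 9 4)(2 10 8)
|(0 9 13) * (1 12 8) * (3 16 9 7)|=|(0 7 3 16 9 13)(1 12 8)|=6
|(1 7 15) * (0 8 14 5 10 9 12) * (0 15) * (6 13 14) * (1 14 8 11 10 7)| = 9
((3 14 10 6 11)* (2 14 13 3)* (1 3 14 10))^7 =((1 3 13 14)(2 10 6 11))^7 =(1 14 13 3)(2 11 6 10)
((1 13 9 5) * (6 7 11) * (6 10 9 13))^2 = ((13)(1 6 7 11 10 9 5))^2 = (13)(1 7 10 5 6 11 9)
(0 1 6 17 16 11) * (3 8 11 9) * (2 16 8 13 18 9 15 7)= (0 1 6 17 8 11)(2 16 15 7)(3 13 18 9)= [1, 6, 16, 13, 4, 5, 17, 2, 11, 3, 10, 0, 12, 18, 14, 7, 15, 8, 9]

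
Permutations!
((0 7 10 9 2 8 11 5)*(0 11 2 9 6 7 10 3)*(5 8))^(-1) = (0 3 7 6 10)(2 8 11 5)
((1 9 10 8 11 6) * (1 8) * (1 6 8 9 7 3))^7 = ((1 7 3)(6 9 10)(8 11))^7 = (1 7 3)(6 9 10)(8 11)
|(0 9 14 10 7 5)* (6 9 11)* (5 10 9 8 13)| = 6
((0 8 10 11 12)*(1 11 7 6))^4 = ((0 8 10 7 6 1 11 12))^4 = (0 6)(1 8)(7 12)(10 11)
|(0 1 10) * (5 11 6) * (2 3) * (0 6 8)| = 14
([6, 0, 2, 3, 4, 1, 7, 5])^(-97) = [5, 7, 2, 3, 4, 6, 1, 0]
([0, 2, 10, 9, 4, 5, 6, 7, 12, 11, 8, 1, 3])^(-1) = (1 11 9 3 12 8 10 2)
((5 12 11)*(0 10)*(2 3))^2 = ((0 10)(2 3)(5 12 11))^2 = (5 11 12)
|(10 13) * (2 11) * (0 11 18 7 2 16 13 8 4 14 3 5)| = |(0 11 16 13 10 8 4 14 3 5)(2 18 7)| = 30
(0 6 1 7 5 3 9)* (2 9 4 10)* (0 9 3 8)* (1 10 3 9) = [6, 7, 9, 4, 3, 8, 10, 5, 0, 1, 2] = (0 6 10 2 9 1 7 5 8)(3 4)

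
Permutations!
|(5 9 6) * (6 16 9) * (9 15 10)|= |(5 6)(9 16 15 10)|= 4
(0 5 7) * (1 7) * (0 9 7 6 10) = (0 5 1 6 10)(7 9) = [5, 6, 2, 3, 4, 1, 10, 9, 8, 7, 0]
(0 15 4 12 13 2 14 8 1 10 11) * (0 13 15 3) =[3, 10, 14, 0, 12, 5, 6, 7, 1, 9, 11, 13, 15, 2, 8, 4] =(0 3)(1 10 11 13 2 14 8)(4 12 15)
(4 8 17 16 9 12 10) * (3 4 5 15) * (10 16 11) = (3 4 8 17 11 10 5 15)(9 12 16) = [0, 1, 2, 4, 8, 15, 6, 7, 17, 12, 5, 10, 16, 13, 14, 3, 9, 11]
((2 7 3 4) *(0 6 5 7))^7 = (7)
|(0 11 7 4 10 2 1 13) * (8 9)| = 8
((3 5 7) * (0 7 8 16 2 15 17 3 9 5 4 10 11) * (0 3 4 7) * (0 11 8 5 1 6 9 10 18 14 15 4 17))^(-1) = (0 15 14 18 4 2 16 8 10 7 3 11)(1 9 6)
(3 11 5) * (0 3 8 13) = (0 3 11 5 8 13) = [3, 1, 2, 11, 4, 8, 6, 7, 13, 9, 10, 5, 12, 0]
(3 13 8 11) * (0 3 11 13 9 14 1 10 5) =(0 3 9 14 1 10 5)(8 13) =[3, 10, 2, 9, 4, 0, 6, 7, 13, 14, 5, 11, 12, 8, 1]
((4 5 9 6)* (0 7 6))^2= ((0 7 6 4 5 9))^2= (0 6 5)(4 9 7)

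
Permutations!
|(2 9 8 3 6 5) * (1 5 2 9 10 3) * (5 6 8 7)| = 6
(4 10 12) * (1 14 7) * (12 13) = (1 14 7)(4 10 13 12) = [0, 14, 2, 3, 10, 5, 6, 1, 8, 9, 13, 11, 4, 12, 7]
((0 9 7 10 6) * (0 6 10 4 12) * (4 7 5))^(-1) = ((0 9 5 4 12))^(-1) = (0 12 4 5 9)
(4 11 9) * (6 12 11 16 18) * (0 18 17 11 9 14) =[18, 1, 2, 3, 16, 5, 12, 7, 8, 4, 10, 14, 9, 13, 0, 15, 17, 11, 6] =(0 18 6 12 9 4 16 17 11 14)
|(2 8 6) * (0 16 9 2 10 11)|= |(0 16 9 2 8 6 10 11)|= 8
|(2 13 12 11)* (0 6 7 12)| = 7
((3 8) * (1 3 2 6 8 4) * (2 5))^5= (1 4 3)(2 6 8 5)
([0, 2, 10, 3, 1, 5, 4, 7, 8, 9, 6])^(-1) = (1 4 6 10 2)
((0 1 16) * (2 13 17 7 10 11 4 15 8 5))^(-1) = (0 16 1)(2 5 8 15 4 11 10 7 17 13)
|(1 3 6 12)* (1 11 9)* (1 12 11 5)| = 7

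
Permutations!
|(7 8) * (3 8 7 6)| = 3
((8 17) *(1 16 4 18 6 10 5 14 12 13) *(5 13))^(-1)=((1 16 4 18 6 10 13)(5 14 12)(8 17))^(-1)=(1 13 10 6 18 4 16)(5 12 14)(8 17)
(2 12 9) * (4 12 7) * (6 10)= (2 7 4 12 9)(6 10)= [0, 1, 7, 3, 12, 5, 10, 4, 8, 2, 6, 11, 9]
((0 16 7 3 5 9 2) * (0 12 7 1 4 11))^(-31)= ((0 16 1 4 11)(2 12 7 3 5 9))^(-31)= (0 11 4 1 16)(2 9 5 3 7 12)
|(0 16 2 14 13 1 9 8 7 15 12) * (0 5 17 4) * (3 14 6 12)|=|(0 16 2 6 12 5 17 4)(1 9 8 7 15 3 14 13)|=8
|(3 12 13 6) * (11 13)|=5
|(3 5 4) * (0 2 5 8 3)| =4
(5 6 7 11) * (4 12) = (4 12)(5 6 7 11) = [0, 1, 2, 3, 12, 6, 7, 11, 8, 9, 10, 5, 4]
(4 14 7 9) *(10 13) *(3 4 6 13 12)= (3 4 14 7 9 6 13 10 12)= [0, 1, 2, 4, 14, 5, 13, 9, 8, 6, 12, 11, 3, 10, 7]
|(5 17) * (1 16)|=2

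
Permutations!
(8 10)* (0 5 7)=[5, 1, 2, 3, 4, 7, 6, 0, 10, 9, 8]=(0 5 7)(8 10)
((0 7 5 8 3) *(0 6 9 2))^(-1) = (0 2 9 6 3 8 5 7)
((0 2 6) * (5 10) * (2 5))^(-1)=(0 6 2 10 5)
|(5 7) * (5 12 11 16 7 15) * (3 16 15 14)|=8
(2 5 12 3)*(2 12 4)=(2 5 4)(3 12)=[0, 1, 5, 12, 2, 4, 6, 7, 8, 9, 10, 11, 3]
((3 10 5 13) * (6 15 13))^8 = ((3 10 5 6 15 13))^8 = (3 5 15)(6 13 10)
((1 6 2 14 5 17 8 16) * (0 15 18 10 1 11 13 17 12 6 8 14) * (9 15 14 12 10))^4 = ((0 14 5 10 1 8 16 11 13 17 12 6 2)(9 15 18))^4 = (0 1 13 2 10 11 6 5 16 12 14 8 17)(9 15 18)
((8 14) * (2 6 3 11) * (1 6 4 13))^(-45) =((1 6 3 11 2 4 13)(8 14))^(-45) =(1 2 6 4 3 13 11)(8 14)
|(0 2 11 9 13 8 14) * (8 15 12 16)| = 10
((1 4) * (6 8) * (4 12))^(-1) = (1 4 12)(6 8)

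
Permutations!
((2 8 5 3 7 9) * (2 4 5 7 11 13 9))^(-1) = (2 7 8)(3 5 4 9 13 11)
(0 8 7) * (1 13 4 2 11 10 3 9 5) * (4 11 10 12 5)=(0 8 7)(1 13 11 12 5)(2 10 3 9 4)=[8, 13, 10, 9, 2, 1, 6, 0, 7, 4, 3, 12, 5, 11]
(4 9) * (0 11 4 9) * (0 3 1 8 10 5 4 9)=(0 11 9)(1 8 10 5 4 3)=[11, 8, 2, 1, 3, 4, 6, 7, 10, 0, 5, 9]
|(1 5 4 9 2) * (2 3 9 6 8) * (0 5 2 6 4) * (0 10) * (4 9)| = 6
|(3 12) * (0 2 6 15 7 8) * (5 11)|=|(0 2 6 15 7 8)(3 12)(5 11)|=6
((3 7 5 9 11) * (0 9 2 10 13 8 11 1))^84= ((0 9 1)(2 10 13 8 11 3 7 5))^84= (2 11)(3 10)(5 8)(7 13)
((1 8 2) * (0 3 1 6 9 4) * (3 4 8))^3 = ((0 4)(1 3)(2 6 9 8))^3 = (0 4)(1 3)(2 8 9 6)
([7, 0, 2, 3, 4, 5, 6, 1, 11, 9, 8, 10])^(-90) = [0, 1, 2, 3, 4, 5, 6, 7, 8, 9, 10, 11]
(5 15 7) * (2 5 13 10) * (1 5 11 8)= (1 5 15 7 13 10 2 11 8)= [0, 5, 11, 3, 4, 15, 6, 13, 1, 9, 2, 8, 12, 10, 14, 7]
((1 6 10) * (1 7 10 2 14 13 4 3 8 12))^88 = ((1 6 2 14 13 4 3 8 12)(7 10))^88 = (1 8 4 14 6 12 3 13 2)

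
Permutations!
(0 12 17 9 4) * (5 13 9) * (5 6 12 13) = (0 13 9 4)(6 12 17) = [13, 1, 2, 3, 0, 5, 12, 7, 8, 4, 10, 11, 17, 9, 14, 15, 16, 6]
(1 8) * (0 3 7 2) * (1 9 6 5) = (0 3 7 2)(1 8 9 6 5) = [3, 8, 0, 7, 4, 1, 5, 2, 9, 6]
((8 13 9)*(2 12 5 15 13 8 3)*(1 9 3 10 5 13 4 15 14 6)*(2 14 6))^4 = ((1 9 10 5 6)(2 12 13 3 14)(4 15))^4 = (15)(1 6 5 10 9)(2 14 3 13 12)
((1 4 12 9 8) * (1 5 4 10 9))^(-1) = ((1 10 9 8 5 4 12))^(-1) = (1 12 4 5 8 9 10)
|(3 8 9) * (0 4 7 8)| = 6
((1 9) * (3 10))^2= ((1 9)(3 10))^2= (10)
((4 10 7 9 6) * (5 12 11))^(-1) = (4 6 9 7 10)(5 11 12)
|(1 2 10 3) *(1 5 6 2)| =5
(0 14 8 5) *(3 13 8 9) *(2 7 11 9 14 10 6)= (14)(0 10 6 2 7 11 9 3 13 8 5)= [10, 1, 7, 13, 4, 0, 2, 11, 5, 3, 6, 9, 12, 8, 14]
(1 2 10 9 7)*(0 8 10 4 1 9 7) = (0 8 10 7 9)(1 2 4) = [8, 2, 4, 3, 1, 5, 6, 9, 10, 0, 7]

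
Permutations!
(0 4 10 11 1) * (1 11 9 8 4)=(11)(0 1)(4 10 9 8)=[1, 0, 2, 3, 10, 5, 6, 7, 4, 8, 9, 11]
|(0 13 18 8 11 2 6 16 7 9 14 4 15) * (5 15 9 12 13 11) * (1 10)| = 12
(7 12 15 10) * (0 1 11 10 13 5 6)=(0 1 11 10 7 12 15 13 5 6)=[1, 11, 2, 3, 4, 6, 0, 12, 8, 9, 7, 10, 15, 5, 14, 13]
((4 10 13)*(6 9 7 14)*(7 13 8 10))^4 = (4 9 14)(6 7 13)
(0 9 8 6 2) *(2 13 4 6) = (0 9 8 2)(4 6 13) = [9, 1, 0, 3, 6, 5, 13, 7, 2, 8, 10, 11, 12, 4]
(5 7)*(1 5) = [0, 5, 2, 3, 4, 7, 6, 1] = (1 5 7)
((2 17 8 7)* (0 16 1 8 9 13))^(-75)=(0 17 8)(1 13 2)(7 16 9)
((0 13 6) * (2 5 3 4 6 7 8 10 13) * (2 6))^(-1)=(0 6)(2 4 3 5)(7 13 10 8)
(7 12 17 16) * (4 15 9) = (4 15 9)(7 12 17 16) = [0, 1, 2, 3, 15, 5, 6, 12, 8, 4, 10, 11, 17, 13, 14, 9, 7, 16]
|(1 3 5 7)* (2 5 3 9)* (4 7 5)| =|(1 9 2 4 7)| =5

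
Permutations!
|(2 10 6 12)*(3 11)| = |(2 10 6 12)(3 11)| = 4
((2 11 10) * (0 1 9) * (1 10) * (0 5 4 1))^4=(11)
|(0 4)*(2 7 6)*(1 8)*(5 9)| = |(0 4)(1 8)(2 7 6)(5 9)| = 6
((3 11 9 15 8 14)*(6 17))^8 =(17)(3 9 8)(11 15 14)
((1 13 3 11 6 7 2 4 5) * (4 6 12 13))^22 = (1 4 5)(2 6 7)(3 12)(11 13)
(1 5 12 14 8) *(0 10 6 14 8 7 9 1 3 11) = [10, 5, 2, 11, 4, 12, 14, 9, 3, 1, 6, 0, 8, 13, 7] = (0 10 6 14 7 9 1 5 12 8 3 11)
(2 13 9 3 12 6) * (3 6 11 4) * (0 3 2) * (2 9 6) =[3, 1, 13, 12, 9, 5, 0, 7, 8, 2, 10, 4, 11, 6] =(0 3 12 11 4 9 2 13 6)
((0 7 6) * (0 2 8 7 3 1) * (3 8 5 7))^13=(0 8 3 1)(2 5 7 6)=((0 8 3 1)(2 5 7 6))^13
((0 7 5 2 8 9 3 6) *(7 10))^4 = ((0 10 7 5 2 8 9 3 6))^4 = (0 2 6 5 3 7 9 10 8)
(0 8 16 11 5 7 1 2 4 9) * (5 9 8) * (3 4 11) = [5, 2, 11, 4, 8, 7, 6, 1, 16, 0, 10, 9, 12, 13, 14, 15, 3] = (0 5 7 1 2 11 9)(3 4 8 16)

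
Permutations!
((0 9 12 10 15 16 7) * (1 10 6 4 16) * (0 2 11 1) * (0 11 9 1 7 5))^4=((0 1 10 15 11 7 2 9 12 6 4 16 5))^4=(0 11 12 5 15 9 16 10 2 4 1 7 6)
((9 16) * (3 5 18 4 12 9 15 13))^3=((3 5 18 4 12 9 16 15 13))^3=(3 4 16)(5 12 15)(9 13 18)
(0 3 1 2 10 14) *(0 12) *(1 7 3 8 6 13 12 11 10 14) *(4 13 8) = (0 4 13 12)(1 2 14 11 10)(3 7)(6 8) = [4, 2, 14, 7, 13, 5, 8, 3, 6, 9, 1, 10, 0, 12, 11]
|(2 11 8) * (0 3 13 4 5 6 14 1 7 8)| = |(0 3 13 4 5 6 14 1 7 8 2 11)| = 12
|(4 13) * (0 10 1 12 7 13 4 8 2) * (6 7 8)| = 6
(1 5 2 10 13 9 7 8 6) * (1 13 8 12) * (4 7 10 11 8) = [0, 5, 11, 3, 7, 2, 13, 12, 6, 10, 4, 8, 1, 9] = (1 5 2 11 8 6 13 9 10 4 7 12)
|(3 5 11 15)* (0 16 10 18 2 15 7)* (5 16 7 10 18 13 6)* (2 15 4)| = 20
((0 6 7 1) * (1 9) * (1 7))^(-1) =(0 1 6)(7 9)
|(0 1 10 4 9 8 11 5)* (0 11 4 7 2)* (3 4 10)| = 18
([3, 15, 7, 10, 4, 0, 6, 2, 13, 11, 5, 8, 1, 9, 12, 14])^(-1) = [5, 12, 7, 0, 4, 10, 6, 2, 11, 13, 3, 9, 14, 8, 15, 1]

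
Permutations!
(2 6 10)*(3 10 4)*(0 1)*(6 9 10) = (0 1)(2 9 10)(3 6 4) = [1, 0, 9, 6, 3, 5, 4, 7, 8, 10, 2]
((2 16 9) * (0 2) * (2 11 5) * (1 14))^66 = ((0 11 5 2 16 9)(1 14))^66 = (16)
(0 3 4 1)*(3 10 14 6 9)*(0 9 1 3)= (0 10 14 6 1 9)(3 4)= [10, 9, 2, 4, 3, 5, 1, 7, 8, 0, 14, 11, 12, 13, 6]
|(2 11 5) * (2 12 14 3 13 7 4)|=9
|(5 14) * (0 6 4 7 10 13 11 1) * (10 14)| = |(0 6 4 7 14 5 10 13 11 1)| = 10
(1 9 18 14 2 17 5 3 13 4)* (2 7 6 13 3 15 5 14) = (1 9 18 2 17 14 7 6 13 4)(5 15) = [0, 9, 17, 3, 1, 15, 13, 6, 8, 18, 10, 11, 12, 4, 7, 5, 16, 14, 2]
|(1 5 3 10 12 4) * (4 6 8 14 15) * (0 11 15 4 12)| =|(0 11 15 12 6 8 14 4 1 5 3 10)| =12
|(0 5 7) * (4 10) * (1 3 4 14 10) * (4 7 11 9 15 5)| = |(0 4 1 3 7)(5 11 9 15)(10 14)| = 20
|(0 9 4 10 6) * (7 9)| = 6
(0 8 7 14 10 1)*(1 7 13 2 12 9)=[8, 0, 12, 3, 4, 5, 6, 14, 13, 1, 7, 11, 9, 2, 10]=(0 8 13 2 12 9 1)(7 14 10)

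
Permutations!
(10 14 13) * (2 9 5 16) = (2 9 5 16)(10 14 13) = [0, 1, 9, 3, 4, 16, 6, 7, 8, 5, 14, 11, 12, 10, 13, 15, 2]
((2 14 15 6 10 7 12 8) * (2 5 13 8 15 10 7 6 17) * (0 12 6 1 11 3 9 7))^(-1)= ((0 12 15 17 2 14 10 1 11 3 9 7 6)(5 13 8))^(-1)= (0 6 7 9 3 11 1 10 14 2 17 15 12)(5 8 13)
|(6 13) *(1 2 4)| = 6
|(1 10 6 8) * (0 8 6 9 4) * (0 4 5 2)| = 7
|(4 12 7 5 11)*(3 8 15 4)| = |(3 8 15 4 12 7 5 11)| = 8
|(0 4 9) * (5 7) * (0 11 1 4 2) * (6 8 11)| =|(0 2)(1 4 9 6 8 11)(5 7)| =6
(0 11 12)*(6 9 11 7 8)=(0 7 8 6 9 11 12)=[7, 1, 2, 3, 4, 5, 9, 8, 6, 11, 10, 12, 0]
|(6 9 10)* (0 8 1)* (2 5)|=|(0 8 1)(2 5)(6 9 10)|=6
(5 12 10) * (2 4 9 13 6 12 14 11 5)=(2 4 9 13 6 12 10)(5 14 11)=[0, 1, 4, 3, 9, 14, 12, 7, 8, 13, 2, 5, 10, 6, 11]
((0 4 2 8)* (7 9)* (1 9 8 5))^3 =(0 5 7 4 1 8 2 9)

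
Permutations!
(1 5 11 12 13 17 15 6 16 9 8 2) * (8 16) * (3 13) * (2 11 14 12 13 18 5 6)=(1 6 8 11 13 17 15 2)(3 18 5 14 12)(9 16)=[0, 6, 1, 18, 4, 14, 8, 7, 11, 16, 10, 13, 3, 17, 12, 2, 9, 15, 5]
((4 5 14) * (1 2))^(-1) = ((1 2)(4 5 14))^(-1) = (1 2)(4 14 5)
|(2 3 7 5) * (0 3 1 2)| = |(0 3 7 5)(1 2)| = 4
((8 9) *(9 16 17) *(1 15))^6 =(8 17)(9 16)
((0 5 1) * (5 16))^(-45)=((0 16 5 1))^(-45)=(0 1 5 16)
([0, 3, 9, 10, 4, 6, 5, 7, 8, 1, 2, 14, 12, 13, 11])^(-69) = [0, 3, 9, 10, 4, 6, 5, 7, 8, 1, 2, 14, 12, 13, 11]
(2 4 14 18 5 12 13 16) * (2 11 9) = (2 4 14 18 5 12 13 16 11 9) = [0, 1, 4, 3, 14, 12, 6, 7, 8, 2, 10, 9, 13, 16, 18, 15, 11, 17, 5]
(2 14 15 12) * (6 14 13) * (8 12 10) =[0, 1, 13, 3, 4, 5, 14, 7, 12, 9, 8, 11, 2, 6, 15, 10] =(2 13 6 14 15 10 8 12)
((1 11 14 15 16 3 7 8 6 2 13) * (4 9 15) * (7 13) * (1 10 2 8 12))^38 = ((1 11 14 4 9 15 16 3 13 10 2 7 12)(6 8))^38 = (1 12 7 2 10 13 3 16 15 9 4 14 11)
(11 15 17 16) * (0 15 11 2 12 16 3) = [15, 1, 12, 0, 4, 5, 6, 7, 8, 9, 10, 11, 16, 13, 14, 17, 2, 3] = (0 15 17 3)(2 12 16)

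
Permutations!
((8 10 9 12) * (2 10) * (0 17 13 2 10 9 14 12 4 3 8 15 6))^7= ((0 17 13 2 9 4 3 8 10 14 12 15 6))^7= (0 8 17 10 13 14 2 12 9 15 4 6 3)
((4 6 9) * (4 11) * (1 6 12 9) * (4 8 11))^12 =((1 6)(4 12 9)(8 11))^12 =(12)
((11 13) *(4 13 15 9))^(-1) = ((4 13 11 15 9))^(-1) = (4 9 15 11 13)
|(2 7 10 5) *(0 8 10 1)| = |(0 8 10 5 2 7 1)| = 7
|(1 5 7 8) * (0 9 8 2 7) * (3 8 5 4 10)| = |(0 9 5)(1 4 10 3 8)(2 7)| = 30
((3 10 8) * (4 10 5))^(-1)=(3 8 10 4 5)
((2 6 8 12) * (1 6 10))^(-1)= ((1 6 8 12 2 10))^(-1)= (1 10 2 12 8 6)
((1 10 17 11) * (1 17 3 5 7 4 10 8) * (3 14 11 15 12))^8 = ((1 8)(3 5 7 4 10 14 11 17 15 12))^8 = (3 15 11 10 7)(4 5 12 17 14)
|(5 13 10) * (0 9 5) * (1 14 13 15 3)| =9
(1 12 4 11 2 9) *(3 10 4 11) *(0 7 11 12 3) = (12)(0 7 11 2 9 1 3 10 4) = [7, 3, 9, 10, 0, 5, 6, 11, 8, 1, 4, 2, 12]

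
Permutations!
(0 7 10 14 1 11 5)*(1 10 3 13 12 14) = (0 7 3 13 12 14 10 1 11 5) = [7, 11, 2, 13, 4, 0, 6, 3, 8, 9, 1, 5, 14, 12, 10]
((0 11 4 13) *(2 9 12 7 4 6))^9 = (13)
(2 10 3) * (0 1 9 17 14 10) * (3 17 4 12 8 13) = (0 1 9 4 12 8 13 3 2)(10 17 14) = [1, 9, 0, 2, 12, 5, 6, 7, 13, 4, 17, 11, 8, 3, 10, 15, 16, 14]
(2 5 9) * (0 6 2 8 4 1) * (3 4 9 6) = (0 3 4 1)(2 5 6)(8 9) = [3, 0, 5, 4, 1, 6, 2, 7, 9, 8]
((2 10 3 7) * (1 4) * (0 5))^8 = (10)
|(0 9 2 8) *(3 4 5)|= 12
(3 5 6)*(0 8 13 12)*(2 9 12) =(0 8 13 2 9 12)(3 5 6) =[8, 1, 9, 5, 4, 6, 3, 7, 13, 12, 10, 11, 0, 2]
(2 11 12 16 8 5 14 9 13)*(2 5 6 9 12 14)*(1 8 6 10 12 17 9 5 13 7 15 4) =(1 8 10 12 16 6 5 2 11 14 17 9 7 15 4) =[0, 8, 11, 3, 1, 2, 5, 15, 10, 7, 12, 14, 16, 13, 17, 4, 6, 9]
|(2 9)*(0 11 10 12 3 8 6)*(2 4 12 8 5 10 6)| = 24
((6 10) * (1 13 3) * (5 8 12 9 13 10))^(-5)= (1 8 3 5 13 6 9 10 12)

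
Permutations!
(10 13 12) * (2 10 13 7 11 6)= (2 10 7 11 6)(12 13)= [0, 1, 10, 3, 4, 5, 2, 11, 8, 9, 7, 6, 13, 12]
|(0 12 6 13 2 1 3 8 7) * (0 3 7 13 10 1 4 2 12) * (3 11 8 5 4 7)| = 12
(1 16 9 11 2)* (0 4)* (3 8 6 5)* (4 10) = (0 10 4)(1 16 9 11 2)(3 8 6 5) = [10, 16, 1, 8, 0, 3, 5, 7, 6, 11, 4, 2, 12, 13, 14, 15, 9]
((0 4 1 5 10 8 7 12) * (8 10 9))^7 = ((0 4 1 5 9 8 7 12))^7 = (0 12 7 8 9 5 1 4)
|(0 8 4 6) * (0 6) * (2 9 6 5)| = |(0 8 4)(2 9 6 5)| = 12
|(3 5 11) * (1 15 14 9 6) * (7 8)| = 30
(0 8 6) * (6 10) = (0 8 10 6) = [8, 1, 2, 3, 4, 5, 0, 7, 10, 9, 6]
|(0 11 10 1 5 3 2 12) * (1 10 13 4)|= 9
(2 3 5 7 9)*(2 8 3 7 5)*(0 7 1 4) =(0 7 9 8 3 2 1 4) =[7, 4, 1, 2, 0, 5, 6, 9, 3, 8]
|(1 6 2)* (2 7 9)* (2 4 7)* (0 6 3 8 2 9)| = 20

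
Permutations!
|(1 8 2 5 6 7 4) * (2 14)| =8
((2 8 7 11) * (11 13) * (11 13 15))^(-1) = (2 11 15 7 8)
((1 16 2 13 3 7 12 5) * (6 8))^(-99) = ((1 16 2 13 3 7 12 5)(6 8))^(-99) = (1 7 2 5 3 16 12 13)(6 8)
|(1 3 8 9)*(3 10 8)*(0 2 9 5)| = 7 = |(0 2 9 1 10 8 5)|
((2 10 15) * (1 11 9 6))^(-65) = ((1 11 9 6)(2 10 15))^(-65) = (1 6 9 11)(2 10 15)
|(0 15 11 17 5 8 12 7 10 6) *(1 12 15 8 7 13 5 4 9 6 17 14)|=|(0 8 15 11 14 1 12 13 5 7 10 17 4 9 6)|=15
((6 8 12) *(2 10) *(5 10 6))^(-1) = (2 10 5 12 8 6)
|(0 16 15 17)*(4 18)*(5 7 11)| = |(0 16 15 17)(4 18)(5 7 11)| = 12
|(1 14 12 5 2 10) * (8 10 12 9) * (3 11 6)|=15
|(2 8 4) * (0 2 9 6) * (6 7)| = 7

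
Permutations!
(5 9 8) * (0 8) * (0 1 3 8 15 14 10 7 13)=[15, 3, 2, 8, 4, 9, 6, 13, 5, 1, 7, 11, 12, 0, 10, 14]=(0 15 14 10 7 13)(1 3 8 5 9)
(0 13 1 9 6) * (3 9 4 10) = (0 13 1 4 10 3 9 6) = [13, 4, 2, 9, 10, 5, 0, 7, 8, 6, 3, 11, 12, 1]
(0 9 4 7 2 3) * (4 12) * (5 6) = (0 9 12 4 7 2 3)(5 6) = [9, 1, 3, 0, 7, 6, 5, 2, 8, 12, 10, 11, 4]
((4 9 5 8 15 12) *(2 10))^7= (2 10)(4 9 5 8 15 12)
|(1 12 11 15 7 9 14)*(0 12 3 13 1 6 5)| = |(0 12 11 15 7 9 14 6 5)(1 3 13)| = 9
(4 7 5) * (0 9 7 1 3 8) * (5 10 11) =(0 9 7 10 11 5 4 1 3 8) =[9, 3, 2, 8, 1, 4, 6, 10, 0, 7, 11, 5]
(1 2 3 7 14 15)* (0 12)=(0 12)(1 2 3 7 14 15)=[12, 2, 3, 7, 4, 5, 6, 14, 8, 9, 10, 11, 0, 13, 15, 1]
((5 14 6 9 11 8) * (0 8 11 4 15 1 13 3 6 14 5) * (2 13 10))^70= ((0 8)(1 10 2 13 3 6 9 4 15))^70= (1 4 6 13 10 15 9 3 2)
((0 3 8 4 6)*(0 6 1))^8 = (0 4 3 1 8)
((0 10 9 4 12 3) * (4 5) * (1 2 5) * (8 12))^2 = ((0 10 9 1 2 5 4 8 12 3))^2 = (0 9 2 4 12)(1 5 8 3 10)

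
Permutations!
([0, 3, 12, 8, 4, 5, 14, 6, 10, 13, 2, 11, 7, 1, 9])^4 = (1 2 14 3 12 9 8 7 13 10 6)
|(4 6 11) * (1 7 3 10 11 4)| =10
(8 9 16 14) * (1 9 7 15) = [0, 9, 2, 3, 4, 5, 6, 15, 7, 16, 10, 11, 12, 13, 8, 1, 14] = (1 9 16 14 8 7 15)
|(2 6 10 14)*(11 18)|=4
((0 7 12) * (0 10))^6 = ((0 7 12 10))^6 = (0 12)(7 10)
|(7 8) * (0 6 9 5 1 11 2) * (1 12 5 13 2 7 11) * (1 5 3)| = 60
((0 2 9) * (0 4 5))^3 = (0 4 2 5 9)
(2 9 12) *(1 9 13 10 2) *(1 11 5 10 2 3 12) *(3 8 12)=(1 9)(2 13)(5 10 8 12 11)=[0, 9, 13, 3, 4, 10, 6, 7, 12, 1, 8, 5, 11, 2]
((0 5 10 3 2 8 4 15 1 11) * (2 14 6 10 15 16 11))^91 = ((0 5 15 1 2 8 4 16 11)(3 14 6 10))^91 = (0 5 15 1 2 8 4 16 11)(3 10 6 14)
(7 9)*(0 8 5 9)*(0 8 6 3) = (0 6 3)(5 9 7 8) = [6, 1, 2, 0, 4, 9, 3, 8, 5, 7]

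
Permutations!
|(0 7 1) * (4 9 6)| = 3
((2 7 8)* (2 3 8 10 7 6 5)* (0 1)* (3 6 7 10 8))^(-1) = (10)(0 1)(2 5 6 8 7)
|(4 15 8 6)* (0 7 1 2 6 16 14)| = 10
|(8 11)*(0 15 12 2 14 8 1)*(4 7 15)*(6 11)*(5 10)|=22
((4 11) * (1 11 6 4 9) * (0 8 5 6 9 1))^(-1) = ((0 8 5 6 4 9)(1 11))^(-1) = (0 9 4 6 5 8)(1 11)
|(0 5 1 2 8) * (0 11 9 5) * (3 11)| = 7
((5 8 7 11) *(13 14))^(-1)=(5 11 7 8)(13 14)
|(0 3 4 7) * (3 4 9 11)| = |(0 4 7)(3 9 11)| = 3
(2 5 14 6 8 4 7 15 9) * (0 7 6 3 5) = [7, 1, 0, 5, 6, 14, 8, 15, 4, 2, 10, 11, 12, 13, 3, 9] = (0 7 15 9 2)(3 5 14)(4 6 8)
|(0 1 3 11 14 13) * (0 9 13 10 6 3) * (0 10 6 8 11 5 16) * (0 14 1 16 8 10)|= 18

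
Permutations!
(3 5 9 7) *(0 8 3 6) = [8, 1, 2, 5, 4, 9, 0, 6, 3, 7] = (0 8 3 5 9 7 6)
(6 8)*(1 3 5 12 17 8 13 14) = (1 3 5 12 17 8 6 13 14) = [0, 3, 2, 5, 4, 12, 13, 7, 6, 9, 10, 11, 17, 14, 1, 15, 16, 8]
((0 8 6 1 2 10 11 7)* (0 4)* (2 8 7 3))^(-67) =(0 4 7)(1 6 8)(2 10 11 3)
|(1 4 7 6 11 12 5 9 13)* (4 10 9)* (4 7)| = 20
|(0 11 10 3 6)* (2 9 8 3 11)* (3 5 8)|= 10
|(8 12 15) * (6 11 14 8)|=|(6 11 14 8 12 15)|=6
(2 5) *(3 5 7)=[0, 1, 7, 5, 4, 2, 6, 3]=(2 7 3 5)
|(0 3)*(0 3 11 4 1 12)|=5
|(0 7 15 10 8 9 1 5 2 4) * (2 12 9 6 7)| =|(0 2 4)(1 5 12 9)(6 7 15 10 8)| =60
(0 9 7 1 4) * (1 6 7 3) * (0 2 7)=(0 9 3 1 4 2 7 6)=[9, 4, 7, 1, 2, 5, 0, 6, 8, 3]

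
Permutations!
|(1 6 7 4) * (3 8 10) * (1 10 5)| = 8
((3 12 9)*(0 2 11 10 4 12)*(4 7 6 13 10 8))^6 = ((0 2 11 8 4 12 9 3)(6 13 10 7))^6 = (0 9 4 11)(2 3 12 8)(6 10)(7 13)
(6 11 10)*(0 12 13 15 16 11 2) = [12, 1, 0, 3, 4, 5, 2, 7, 8, 9, 6, 10, 13, 15, 14, 16, 11] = (0 12 13 15 16 11 10 6 2)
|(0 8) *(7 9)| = 2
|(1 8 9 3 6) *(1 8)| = |(3 6 8 9)| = 4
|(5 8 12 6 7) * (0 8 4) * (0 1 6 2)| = |(0 8 12 2)(1 6 7 5 4)| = 20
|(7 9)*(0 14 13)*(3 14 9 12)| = 7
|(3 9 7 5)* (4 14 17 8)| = 4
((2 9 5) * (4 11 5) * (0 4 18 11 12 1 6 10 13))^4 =((0 4 12 1 6 10 13)(2 9 18 11 5))^4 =(0 6 4 10 12 13 1)(2 5 11 18 9)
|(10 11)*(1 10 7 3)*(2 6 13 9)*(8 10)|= |(1 8 10 11 7 3)(2 6 13 9)|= 12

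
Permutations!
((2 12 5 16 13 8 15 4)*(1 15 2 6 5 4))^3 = (1 15)(2 6 13 12 5 8 4 16)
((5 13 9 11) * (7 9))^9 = (5 11 9 7 13)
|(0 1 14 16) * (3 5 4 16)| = 7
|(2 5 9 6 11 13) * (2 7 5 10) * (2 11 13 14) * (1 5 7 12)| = 12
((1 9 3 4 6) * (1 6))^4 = ((1 9 3 4))^4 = (9)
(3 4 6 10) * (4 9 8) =[0, 1, 2, 9, 6, 5, 10, 7, 4, 8, 3] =(3 9 8 4 6 10)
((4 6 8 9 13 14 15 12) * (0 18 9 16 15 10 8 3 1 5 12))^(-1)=(0 15 16 8 10 14 13 9 18)(1 3 6 4 12 5)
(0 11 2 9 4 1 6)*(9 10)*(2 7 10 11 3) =(0 3 2 11 7 10 9 4 1 6) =[3, 6, 11, 2, 1, 5, 0, 10, 8, 4, 9, 7]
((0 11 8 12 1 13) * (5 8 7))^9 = (0 11 7 5 8 12 1 13)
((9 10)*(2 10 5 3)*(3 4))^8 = ((2 10 9 5 4 3))^8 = (2 9 4)(3 10 5)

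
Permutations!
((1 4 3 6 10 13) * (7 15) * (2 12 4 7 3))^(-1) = ((1 7 15 3 6 10 13)(2 12 4))^(-1) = (1 13 10 6 3 15 7)(2 4 12)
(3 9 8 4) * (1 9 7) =(1 9 8 4 3 7) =[0, 9, 2, 7, 3, 5, 6, 1, 4, 8]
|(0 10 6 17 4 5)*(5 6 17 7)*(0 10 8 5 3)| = 9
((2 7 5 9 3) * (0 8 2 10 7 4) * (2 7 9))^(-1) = ((0 8 7 5 2 4)(3 10 9))^(-1) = (0 4 2 5 7 8)(3 9 10)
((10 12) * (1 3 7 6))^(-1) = ((1 3 7 6)(10 12))^(-1) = (1 6 7 3)(10 12)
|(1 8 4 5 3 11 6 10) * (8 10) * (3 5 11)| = |(1 10)(4 11 6 8)| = 4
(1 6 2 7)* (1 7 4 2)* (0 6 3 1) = (7)(0 6)(1 3)(2 4) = [6, 3, 4, 1, 2, 5, 0, 7]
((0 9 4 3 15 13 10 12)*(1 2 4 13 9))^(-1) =(0 12 10 13 9 15 3 4 2 1)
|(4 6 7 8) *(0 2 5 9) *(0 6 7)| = |(0 2 5 9 6)(4 7 8)| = 15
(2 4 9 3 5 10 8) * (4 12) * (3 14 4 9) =(2 12 9 14 4 3 5 10 8) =[0, 1, 12, 5, 3, 10, 6, 7, 2, 14, 8, 11, 9, 13, 4]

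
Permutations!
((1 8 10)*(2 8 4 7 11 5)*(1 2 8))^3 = (1 11 10 4 5 2 7 8)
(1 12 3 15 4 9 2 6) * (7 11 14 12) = (1 7 11 14 12 3 15 4 9 2 6) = [0, 7, 6, 15, 9, 5, 1, 11, 8, 2, 10, 14, 3, 13, 12, 4]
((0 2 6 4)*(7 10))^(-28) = (10)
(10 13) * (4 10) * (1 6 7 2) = [0, 6, 1, 3, 10, 5, 7, 2, 8, 9, 13, 11, 12, 4] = (1 6 7 2)(4 10 13)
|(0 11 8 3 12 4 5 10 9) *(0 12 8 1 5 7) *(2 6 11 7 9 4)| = 18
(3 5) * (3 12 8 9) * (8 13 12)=(3 5 8 9)(12 13)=[0, 1, 2, 5, 4, 8, 6, 7, 9, 3, 10, 11, 13, 12]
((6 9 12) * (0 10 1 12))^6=((0 10 1 12 6 9))^6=(12)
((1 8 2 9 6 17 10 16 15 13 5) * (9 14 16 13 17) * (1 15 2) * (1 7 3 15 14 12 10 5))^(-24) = (1 7 15 5 16 12 13 8 3 17 14 2 10)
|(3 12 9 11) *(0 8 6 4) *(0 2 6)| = 12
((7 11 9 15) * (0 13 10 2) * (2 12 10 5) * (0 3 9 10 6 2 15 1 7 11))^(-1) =(0 7 1 9 3 2 6 12 10 11 15 5 13)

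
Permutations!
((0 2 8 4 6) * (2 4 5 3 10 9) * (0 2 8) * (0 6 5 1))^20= ((0 4 5 3 10 9 8 1)(2 6))^20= (0 10)(1 3)(4 9)(5 8)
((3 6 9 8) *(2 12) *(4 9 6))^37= ((2 12)(3 4 9 8))^37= (2 12)(3 4 9 8)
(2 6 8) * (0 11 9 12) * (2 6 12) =(0 11 9 2 12)(6 8) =[11, 1, 12, 3, 4, 5, 8, 7, 6, 2, 10, 9, 0]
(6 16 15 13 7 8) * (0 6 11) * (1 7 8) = (0 6 16 15 13 8 11)(1 7) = [6, 7, 2, 3, 4, 5, 16, 1, 11, 9, 10, 0, 12, 8, 14, 13, 15]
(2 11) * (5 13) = (2 11)(5 13) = [0, 1, 11, 3, 4, 13, 6, 7, 8, 9, 10, 2, 12, 5]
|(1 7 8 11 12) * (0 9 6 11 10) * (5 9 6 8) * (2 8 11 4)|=|(0 6 4 2 8 10)(1 7 5 9 11 12)|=6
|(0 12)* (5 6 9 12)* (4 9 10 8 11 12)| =|(0 5 6 10 8 11 12)(4 9)| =14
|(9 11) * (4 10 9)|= |(4 10 9 11)|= 4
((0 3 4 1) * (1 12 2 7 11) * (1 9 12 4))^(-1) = (0 1 3)(2 12 9 11 7)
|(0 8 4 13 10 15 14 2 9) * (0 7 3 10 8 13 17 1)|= 42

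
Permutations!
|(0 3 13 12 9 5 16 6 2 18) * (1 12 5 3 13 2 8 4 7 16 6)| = 14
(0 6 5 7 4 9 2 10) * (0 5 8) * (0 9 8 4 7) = (0 6 4 8 9 2 10 5) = [6, 1, 10, 3, 8, 0, 4, 7, 9, 2, 5]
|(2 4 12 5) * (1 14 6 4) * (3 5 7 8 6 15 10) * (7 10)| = 12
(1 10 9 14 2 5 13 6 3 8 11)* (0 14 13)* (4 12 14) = (0 4 12 14 2 5)(1 10 9 13 6 3 8 11) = [4, 10, 5, 8, 12, 0, 3, 7, 11, 13, 9, 1, 14, 6, 2]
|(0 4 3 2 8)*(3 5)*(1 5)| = |(0 4 1 5 3 2 8)| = 7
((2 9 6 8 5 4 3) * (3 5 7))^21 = ((2 9 6 8 7 3)(4 5))^21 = (2 8)(3 6)(4 5)(7 9)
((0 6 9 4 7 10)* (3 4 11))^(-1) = (0 10 7 4 3 11 9 6)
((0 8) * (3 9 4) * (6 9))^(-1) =(0 8)(3 4 9 6)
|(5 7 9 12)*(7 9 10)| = 6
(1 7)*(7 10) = (1 10 7) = [0, 10, 2, 3, 4, 5, 6, 1, 8, 9, 7]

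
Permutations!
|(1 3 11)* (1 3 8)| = 2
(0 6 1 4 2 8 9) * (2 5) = (0 6 1 4 5 2 8 9) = [6, 4, 8, 3, 5, 2, 1, 7, 9, 0]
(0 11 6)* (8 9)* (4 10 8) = (0 11 6)(4 10 8 9) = [11, 1, 2, 3, 10, 5, 0, 7, 9, 4, 8, 6]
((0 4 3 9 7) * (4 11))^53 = (0 7 9 3 4 11)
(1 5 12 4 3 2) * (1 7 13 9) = (1 5 12 4 3 2 7 13 9) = [0, 5, 7, 2, 3, 12, 6, 13, 8, 1, 10, 11, 4, 9]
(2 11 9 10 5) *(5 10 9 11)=[0, 1, 5, 3, 4, 2, 6, 7, 8, 9, 10, 11]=(11)(2 5)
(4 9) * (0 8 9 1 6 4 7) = [8, 6, 2, 3, 1, 5, 4, 0, 9, 7] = (0 8 9 7)(1 6 4)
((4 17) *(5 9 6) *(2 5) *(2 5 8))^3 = ((2 8)(4 17)(5 9 6))^3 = (2 8)(4 17)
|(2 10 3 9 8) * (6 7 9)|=|(2 10 3 6 7 9 8)|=7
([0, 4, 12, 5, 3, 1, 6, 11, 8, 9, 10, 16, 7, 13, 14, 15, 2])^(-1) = (1 5 3 4)(2 16 11 7 12)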